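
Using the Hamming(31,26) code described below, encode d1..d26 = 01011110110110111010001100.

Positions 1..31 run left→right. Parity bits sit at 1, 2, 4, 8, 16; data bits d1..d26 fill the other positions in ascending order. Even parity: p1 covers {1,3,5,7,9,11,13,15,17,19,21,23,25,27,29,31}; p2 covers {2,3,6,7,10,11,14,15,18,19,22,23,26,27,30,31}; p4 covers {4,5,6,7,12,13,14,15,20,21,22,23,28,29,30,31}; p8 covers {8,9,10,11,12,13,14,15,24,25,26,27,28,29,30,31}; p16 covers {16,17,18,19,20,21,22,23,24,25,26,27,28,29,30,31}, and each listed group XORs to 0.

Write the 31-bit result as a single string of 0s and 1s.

Place data at non-parity positions: p1 p2 0 p4 1 0 1 p8 1 1 1 0 1 1 0 p16 1 1 0 1 1 1 0 1 0 0 0 1 1 0 0
p1 (pos 1,3,5,7,9,11,13,15,17,19,21,23,25,27,29,31): XOR of data positions = 0⊕1⊕1⊕1⊕1⊕1⊕0⊕1⊕0⊕1⊕0⊕0⊕0⊕1⊕0 = 0
p2 (pos 2,3,6,7,10,11,14,15,18,19,22,23,26,27,30,31): XOR of data positions = 0⊕0⊕1⊕1⊕1⊕1⊕0⊕1⊕0⊕1⊕0⊕0⊕0⊕0⊕0 = 0
p4 (pos 4,5,6,7,12,13,14,15,20,21,22,23,28,29,30,31): XOR of data positions = 1⊕0⊕1⊕0⊕1⊕1⊕0⊕1⊕1⊕1⊕0⊕1⊕1⊕0⊕0 = 1
p8 (pos 8,9,10,11,12,13,14,15,24,25,26,27,28,29,30,31): XOR of data positions = 1⊕1⊕1⊕0⊕1⊕1⊕0⊕1⊕0⊕0⊕0⊕1⊕1⊕0⊕0 = 0
p16 (pos 16,17,18,19,20,21,22,23,24,25,26,27,28,29,30,31): XOR of data positions = 1⊕1⊕0⊕1⊕1⊕1⊕0⊕1⊕0⊕0⊕0⊕1⊕1⊕0⊕0 = 0
Codeword: 0001101011101100110111010001100

0001101011101100110111010001100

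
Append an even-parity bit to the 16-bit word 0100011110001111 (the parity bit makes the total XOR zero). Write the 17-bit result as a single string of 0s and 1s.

XOR of the 16 data bits: 0⊕1⊕0⊕0⊕0⊕1⊕1⊕1⊕1⊕0⊕0⊕0⊕1⊕1⊕1⊕1 = 1
Parity bit = 1 (so all 17 bits XOR to 0).

01000111100011111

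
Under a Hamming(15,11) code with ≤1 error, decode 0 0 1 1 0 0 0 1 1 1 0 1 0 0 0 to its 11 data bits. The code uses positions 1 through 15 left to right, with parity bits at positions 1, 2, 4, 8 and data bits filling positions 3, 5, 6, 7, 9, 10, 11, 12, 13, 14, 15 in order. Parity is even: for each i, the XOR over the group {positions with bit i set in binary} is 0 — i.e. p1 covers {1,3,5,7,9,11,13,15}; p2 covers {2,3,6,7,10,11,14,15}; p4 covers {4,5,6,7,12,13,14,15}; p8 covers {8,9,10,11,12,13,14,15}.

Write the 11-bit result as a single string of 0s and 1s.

10001101000

s1 (pos 1,3,5,7,9,11,13,15): 0⊕1⊕0⊕0⊕1⊕0⊕0⊕0 = 0
s2 (pos 2,3,6,7,10,11,14,15): 0⊕1⊕0⊕0⊕1⊕0⊕0⊕0 = 0
s4 (pos 4,5,6,7,12,13,14,15): 1⊕0⊕0⊕0⊕1⊕0⊕0⊕0 = 0
s8 (pos 8,9,10,11,12,13,14,15): 1⊕1⊕1⊕0⊕1⊕0⊕0⊕0 = 0
Syndrome s8…s1 = 0000 → no error.
Read data bits from positions 3,5,6,7,9,10,11,12,13,14,15: 10001101000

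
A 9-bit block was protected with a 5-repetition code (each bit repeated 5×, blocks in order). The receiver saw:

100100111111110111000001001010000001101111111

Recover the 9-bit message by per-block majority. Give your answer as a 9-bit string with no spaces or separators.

011100011

Block 1 (10010): 2 ones → 0
Block 2 (01111): 4 ones → 1
Block 3 (11110): 4 ones → 1
Block 4 (11100): 3 ones → 1
Block 5 (00010): 1 one → 0
Block 6 (01010): 2 ones → 0
Block 7 (00000): 0 ones → 0
Block 8 (11011): 4 ones → 1
Block 9 (11111): 5 ones → 1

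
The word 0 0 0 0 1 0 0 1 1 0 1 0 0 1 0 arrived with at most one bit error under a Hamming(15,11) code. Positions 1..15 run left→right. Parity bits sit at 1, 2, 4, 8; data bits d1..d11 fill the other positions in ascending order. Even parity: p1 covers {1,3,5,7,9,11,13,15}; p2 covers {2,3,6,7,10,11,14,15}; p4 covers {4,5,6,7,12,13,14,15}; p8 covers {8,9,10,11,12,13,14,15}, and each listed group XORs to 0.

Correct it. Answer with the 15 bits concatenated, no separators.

s1 (pos 1,3,5,7,9,11,13,15): 0⊕0⊕1⊕0⊕1⊕1⊕0⊕0 = 1
s2 (pos 2,3,6,7,10,11,14,15): 0⊕0⊕0⊕0⊕0⊕1⊕1⊕0 = 0
s4 (pos 4,5,6,7,12,13,14,15): 0⊕1⊕0⊕0⊕0⊕0⊕1⊕0 = 0
s8 (pos 8,9,10,11,12,13,14,15): 1⊕1⊕0⊕1⊕0⊕0⊕1⊕0 = 0
Syndrome s8…s1 = 0001 → error at position 1.
Flip position 1: 000010011010010 → 100010011010010

100010011010010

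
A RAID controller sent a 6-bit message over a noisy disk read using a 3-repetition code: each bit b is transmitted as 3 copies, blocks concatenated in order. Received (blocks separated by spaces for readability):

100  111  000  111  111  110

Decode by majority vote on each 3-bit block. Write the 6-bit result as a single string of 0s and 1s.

Block 1 (100): 1 one → 0
Block 2 (111): 3 ones → 1
Block 3 (000): 0 ones → 0
Block 4 (111): 3 ones → 1
Block 5 (111): 3 ones → 1
Block 6 (110): 2 ones → 1

010111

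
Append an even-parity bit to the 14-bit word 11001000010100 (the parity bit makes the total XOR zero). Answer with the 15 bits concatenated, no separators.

XOR of the 14 data bits: 1⊕1⊕0⊕0⊕1⊕0⊕0⊕0⊕0⊕1⊕0⊕1⊕0⊕0 = 1
Parity bit = 1 (so all 15 bits XOR to 0).

110010000101001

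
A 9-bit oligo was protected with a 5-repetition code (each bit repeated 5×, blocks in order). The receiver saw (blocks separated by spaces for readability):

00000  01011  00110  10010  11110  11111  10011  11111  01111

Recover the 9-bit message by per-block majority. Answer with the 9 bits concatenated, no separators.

010011111

Block 1 (00000): 0 ones → 0
Block 2 (01011): 3 ones → 1
Block 3 (00110): 2 ones → 0
Block 4 (10010): 2 ones → 0
Block 5 (11110): 4 ones → 1
Block 6 (11111): 5 ones → 1
Block 7 (10011): 3 ones → 1
Block 8 (11111): 5 ones → 1
Block 9 (01111): 4 ones → 1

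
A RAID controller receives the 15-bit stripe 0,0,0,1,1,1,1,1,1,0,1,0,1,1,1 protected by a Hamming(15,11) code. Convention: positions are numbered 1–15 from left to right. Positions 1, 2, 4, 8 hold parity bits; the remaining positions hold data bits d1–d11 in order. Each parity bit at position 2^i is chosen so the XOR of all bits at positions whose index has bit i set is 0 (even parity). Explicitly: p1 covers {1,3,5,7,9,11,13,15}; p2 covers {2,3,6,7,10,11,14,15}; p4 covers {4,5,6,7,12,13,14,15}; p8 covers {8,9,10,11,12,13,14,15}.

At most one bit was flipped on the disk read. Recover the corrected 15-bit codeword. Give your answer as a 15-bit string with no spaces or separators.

000110111010111

s1 (pos 1,3,5,7,9,11,13,15): 0⊕0⊕1⊕1⊕1⊕1⊕1⊕1 = 0
s2 (pos 2,3,6,7,10,11,14,15): 0⊕0⊕1⊕1⊕0⊕1⊕1⊕1 = 1
s4 (pos 4,5,6,7,12,13,14,15): 1⊕1⊕1⊕1⊕0⊕1⊕1⊕1 = 1
s8 (pos 8,9,10,11,12,13,14,15): 1⊕1⊕0⊕1⊕0⊕1⊕1⊕1 = 0
Syndrome s8…s1 = 0110 → error at position 6.
Flip position 6: 000111111010111 → 000110111010111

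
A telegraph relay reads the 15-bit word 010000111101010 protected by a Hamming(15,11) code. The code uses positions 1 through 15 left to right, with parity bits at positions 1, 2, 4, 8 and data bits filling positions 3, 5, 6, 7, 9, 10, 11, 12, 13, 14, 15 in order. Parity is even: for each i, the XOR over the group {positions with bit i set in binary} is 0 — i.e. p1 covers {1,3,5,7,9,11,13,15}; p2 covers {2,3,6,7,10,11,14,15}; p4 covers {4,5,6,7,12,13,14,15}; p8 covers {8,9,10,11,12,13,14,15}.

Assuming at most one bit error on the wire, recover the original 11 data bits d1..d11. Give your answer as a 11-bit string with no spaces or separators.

s1 (pos 1,3,5,7,9,11,13,15): 0⊕0⊕0⊕1⊕1⊕0⊕0⊕0 = 0
s2 (pos 2,3,6,7,10,11,14,15): 1⊕0⊕0⊕1⊕1⊕0⊕1⊕0 = 0
s4 (pos 4,5,6,7,12,13,14,15): 0⊕0⊕0⊕1⊕1⊕0⊕1⊕0 = 1
s8 (pos 8,9,10,11,12,13,14,15): 1⊕1⊕1⊕0⊕1⊕0⊕1⊕0 = 1
Syndrome s8…s1 = 1100 → error at position 12.
Flip position 12: 010000111101010 → 010000111100010
Read data bits from positions 3,5,6,7,9,10,11,12,13,14,15: 00011100010

00011100010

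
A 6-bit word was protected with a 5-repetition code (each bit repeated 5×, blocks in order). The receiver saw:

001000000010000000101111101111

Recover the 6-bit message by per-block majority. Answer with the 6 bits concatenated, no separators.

000011

Block 1 (00100): 1 one → 0
Block 2 (00000): 0 ones → 0
Block 3 (10000): 1 one → 0
Block 4 (00010): 1 one → 0
Block 5 (11111): 5 ones → 1
Block 6 (01111): 4 ones → 1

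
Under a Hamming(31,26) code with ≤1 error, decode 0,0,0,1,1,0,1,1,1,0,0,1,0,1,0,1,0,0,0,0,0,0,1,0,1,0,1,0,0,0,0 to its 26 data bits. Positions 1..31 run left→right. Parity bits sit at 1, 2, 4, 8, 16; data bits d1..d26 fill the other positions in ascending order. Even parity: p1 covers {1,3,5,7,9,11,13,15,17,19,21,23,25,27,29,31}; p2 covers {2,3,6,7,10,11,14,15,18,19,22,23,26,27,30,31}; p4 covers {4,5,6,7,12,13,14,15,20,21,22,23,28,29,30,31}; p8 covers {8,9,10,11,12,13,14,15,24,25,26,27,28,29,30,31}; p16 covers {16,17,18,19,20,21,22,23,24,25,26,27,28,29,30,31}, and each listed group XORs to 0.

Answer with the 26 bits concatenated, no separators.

01011001010000000101010000

s1 (pos 1,3,5,7,9,11,13,15,17,19,21,23,25,27,29,31): 0⊕0⊕1⊕1⊕1⊕0⊕0⊕0⊕0⊕0⊕0⊕1⊕1⊕1⊕0⊕0 = 0
s2 (pos 2,3,6,7,10,11,14,15,18,19,22,23,26,27,30,31): 0⊕0⊕0⊕1⊕0⊕0⊕1⊕0⊕0⊕0⊕0⊕1⊕0⊕1⊕0⊕0 = 0
s4 (pos 4,5,6,7,12,13,14,15,20,21,22,23,28,29,30,31): 1⊕1⊕0⊕1⊕1⊕0⊕1⊕0⊕0⊕0⊕0⊕1⊕0⊕0⊕0⊕0 = 0
s8 (pos 8,9,10,11,12,13,14,15,24,25,26,27,28,29,30,31): 1⊕1⊕0⊕0⊕1⊕0⊕1⊕0⊕0⊕1⊕0⊕1⊕0⊕0⊕0⊕0 = 0
s16 (pos 16,17,18,19,20,21,22,23,24,25,26,27,28,29,30,31): 1⊕0⊕0⊕0⊕0⊕0⊕0⊕1⊕0⊕1⊕0⊕1⊕0⊕0⊕0⊕0 = 0
Syndrome s16…s1 = 00000 → no error.
Read data bits from positions 3,5,6,7,9,10,11,12,13,14,15,17,18,19,20,21,22,23,24,25,26,27,28,29,30,31: 01011001010000000101010000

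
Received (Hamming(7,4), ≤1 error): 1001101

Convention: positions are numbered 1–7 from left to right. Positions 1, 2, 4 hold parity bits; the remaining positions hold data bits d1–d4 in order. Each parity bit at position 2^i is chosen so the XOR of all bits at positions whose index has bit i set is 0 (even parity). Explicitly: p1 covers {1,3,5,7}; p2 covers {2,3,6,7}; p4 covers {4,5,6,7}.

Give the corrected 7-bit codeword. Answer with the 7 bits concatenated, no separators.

1001100

s1 (pos 1,3,5,7): 1⊕0⊕1⊕1 = 1
s2 (pos 2,3,6,7): 0⊕0⊕0⊕1 = 1
s4 (pos 4,5,6,7): 1⊕1⊕0⊕1 = 1
Syndrome s4…s1 = 111 → error at position 7.
Flip position 7: 1001101 → 1001100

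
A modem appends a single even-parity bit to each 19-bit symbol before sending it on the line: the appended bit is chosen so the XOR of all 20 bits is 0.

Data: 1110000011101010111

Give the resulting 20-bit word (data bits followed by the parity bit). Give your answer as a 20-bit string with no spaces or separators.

XOR of the 19 data bits: 1⊕1⊕1⊕0⊕0⊕0⊕0⊕0⊕1⊕1⊕1⊕0⊕1⊕0⊕1⊕0⊕1⊕1⊕1 = 1
Parity bit = 1 (so all 20 bits XOR to 0).

11100000111010101111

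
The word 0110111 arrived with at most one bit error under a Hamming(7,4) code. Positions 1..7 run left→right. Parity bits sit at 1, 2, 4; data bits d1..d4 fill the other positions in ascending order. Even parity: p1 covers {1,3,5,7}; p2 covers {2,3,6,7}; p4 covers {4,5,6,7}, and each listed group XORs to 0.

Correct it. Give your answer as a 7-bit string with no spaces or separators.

0110011

s1 (pos 1,3,5,7): 0⊕1⊕1⊕1 = 1
s2 (pos 2,3,6,7): 1⊕1⊕1⊕1 = 0
s4 (pos 4,5,6,7): 0⊕1⊕1⊕1 = 1
Syndrome s4…s1 = 101 → error at position 5.
Flip position 5: 0110111 → 0110011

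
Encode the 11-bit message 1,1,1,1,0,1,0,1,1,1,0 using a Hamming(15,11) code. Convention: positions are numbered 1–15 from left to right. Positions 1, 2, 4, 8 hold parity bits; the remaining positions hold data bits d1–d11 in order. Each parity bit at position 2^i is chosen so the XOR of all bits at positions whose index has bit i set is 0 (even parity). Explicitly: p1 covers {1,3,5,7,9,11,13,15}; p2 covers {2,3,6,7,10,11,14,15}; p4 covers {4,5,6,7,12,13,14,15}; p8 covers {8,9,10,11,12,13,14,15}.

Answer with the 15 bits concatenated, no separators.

011011100101110

Place data at non-parity positions: p1 p2 1 p4 1 1 1 p8 0 1 0 1 1 1 0
p1 (pos 1,3,5,7,9,11,13,15): XOR of data positions = 1⊕1⊕1⊕0⊕0⊕1⊕0 = 0
p2 (pos 2,3,6,7,10,11,14,15): XOR of data positions = 1⊕1⊕1⊕1⊕0⊕1⊕0 = 1
p4 (pos 4,5,6,7,12,13,14,15): XOR of data positions = 1⊕1⊕1⊕1⊕1⊕1⊕0 = 0
p8 (pos 8,9,10,11,12,13,14,15): XOR of data positions = 0⊕1⊕0⊕1⊕1⊕1⊕0 = 0
Codeword: 011011100101110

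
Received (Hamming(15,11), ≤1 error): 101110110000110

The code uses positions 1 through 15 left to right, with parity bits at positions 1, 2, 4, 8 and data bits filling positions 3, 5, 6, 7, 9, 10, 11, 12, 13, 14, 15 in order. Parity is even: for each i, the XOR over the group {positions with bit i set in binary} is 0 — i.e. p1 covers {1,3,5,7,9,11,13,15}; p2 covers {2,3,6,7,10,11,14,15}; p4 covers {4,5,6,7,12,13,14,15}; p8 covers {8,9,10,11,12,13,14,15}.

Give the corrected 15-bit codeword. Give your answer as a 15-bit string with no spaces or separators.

101110110000111

s1 (pos 1,3,5,7,9,11,13,15): 1⊕1⊕1⊕1⊕0⊕0⊕1⊕0 = 1
s2 (pos 2,3,6,7,10,11,14,15): 0⊕1⊕0⊕1⊕0⊕0⊕1⊕0 = 1
s4 (pos 4,5,6,7,12,13,14,15): 1⊕1⊕0⊕1⊕0⊕1⊕1⊕0 = 1
s8 (pos 8,9,10,11,12,13,14,15): 1⊕0⊕0⊕0⊕0⊕1⊕1⊕0 = 1
Syndrome s8…s1 = 1111 → error at position 15.
Flip position 15: 101110110000110 → 101110110000111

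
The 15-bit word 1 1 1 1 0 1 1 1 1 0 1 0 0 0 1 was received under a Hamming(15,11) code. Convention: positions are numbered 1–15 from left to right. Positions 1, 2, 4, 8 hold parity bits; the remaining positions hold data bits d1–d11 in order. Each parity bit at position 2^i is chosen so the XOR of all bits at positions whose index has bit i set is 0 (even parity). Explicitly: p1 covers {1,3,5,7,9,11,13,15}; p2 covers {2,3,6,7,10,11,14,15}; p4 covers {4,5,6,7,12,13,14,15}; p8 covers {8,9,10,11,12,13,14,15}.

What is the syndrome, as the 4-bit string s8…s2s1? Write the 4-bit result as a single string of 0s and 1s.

s1 (pos 1,3,5,7,9,11,13,15): 1⊕1⊕0⊕1⊕1⊕1⊕0⊕1 = 0
s2 (pos 2,3,6,7,10,11,14,15): 1⊕1⊕1⊕1⊕0⊕1⊕0⊕1 = 0
s4 (pos 4,5,6,7,12,13,14,15): 1⊕0⊕1⊕1⊕0⊕0⊕0⊕1 = 0
s8 (pos 8,9,10,11,12,13,14,15): 1⊕1⊕0⊕1⊕0⊕0⊕0⊕1 = 0
Syndrome s8…s1 = 0000 → no error.

0000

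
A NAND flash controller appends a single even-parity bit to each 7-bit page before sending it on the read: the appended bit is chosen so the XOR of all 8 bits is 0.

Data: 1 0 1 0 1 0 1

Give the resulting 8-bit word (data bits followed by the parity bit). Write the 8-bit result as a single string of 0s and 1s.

XOR of the 7 data bits: 1⊕0⊕1⊕0⊕1⊕0⊕1 = 0
Parity bit = 0 (so all 8 bits XOR to 0).

10101010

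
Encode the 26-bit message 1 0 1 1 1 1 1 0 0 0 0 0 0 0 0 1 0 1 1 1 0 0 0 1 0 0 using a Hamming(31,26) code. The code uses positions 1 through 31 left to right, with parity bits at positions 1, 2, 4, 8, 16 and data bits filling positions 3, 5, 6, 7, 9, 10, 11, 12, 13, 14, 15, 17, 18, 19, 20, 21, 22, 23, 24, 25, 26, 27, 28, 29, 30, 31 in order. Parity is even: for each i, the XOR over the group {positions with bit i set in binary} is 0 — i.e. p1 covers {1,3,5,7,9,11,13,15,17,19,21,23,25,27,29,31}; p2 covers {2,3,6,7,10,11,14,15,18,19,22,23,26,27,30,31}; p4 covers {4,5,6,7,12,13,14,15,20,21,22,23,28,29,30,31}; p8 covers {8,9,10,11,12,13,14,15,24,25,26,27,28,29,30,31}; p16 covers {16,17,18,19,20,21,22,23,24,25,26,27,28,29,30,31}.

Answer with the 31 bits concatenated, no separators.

Place data at non-parity positions: p1 p2 1 p4 0 1 1 p8 1 1 1 0 0 0 0 p16 0 0 0 0 1 0 1 1 1 0 0 0 1 0 0
p1 (pos 1,3,5,7,9,11,13,15,17,19,21,23,25,27,29,31): XOR of data positions = 1⊕0⊕1⊕1⊕1⊕0⊕0⊕0⊕0⊕1⊕1⊕1⊕0⊕1⊕0 = 0
p2 (pos 2,3,6,7,10,11,14,15,18,19,22,23,26,27,30,31): XOR of data positions = 1⊕1⊕1⊕1⊕1⊕0⊕0⊕0⊕0⊕0⊕1⊕0⊕0⊕0⊕0 = 0
p4 (pos 4,5,6,7,12,13,14,15,20,21,22,23,28,29,30,31): XOR of data positions = 0⊕1⊕1⊕0⊕0⊕0⊕0⊕0⊕1⊕0⊕1⊕0⊕1⊕0⊕0 = 1
p8 (pos 8,9,10,11,12,13,14,15,24,25,26,27,28,29,30,31): XOR of data positions = 1⊕1⊕1⊕0⊕0⊕0⊕0⊕1⊕1⊕0⊕0⊕0⊕1⊕0⊕0 = 0
p16 (pos 16,17,18,19,20,21,22,23,24,25,26,27,28,29,30,31): XOR of data positions = 0⊕0⊕0⊕0⊕1⊕0⊕1⊕1⊕1⊕0⊕0⊕0⊕1⊕0⊕0 = 1
Codeword: 0011011011100001000010111000100

0011011011100001000010111000100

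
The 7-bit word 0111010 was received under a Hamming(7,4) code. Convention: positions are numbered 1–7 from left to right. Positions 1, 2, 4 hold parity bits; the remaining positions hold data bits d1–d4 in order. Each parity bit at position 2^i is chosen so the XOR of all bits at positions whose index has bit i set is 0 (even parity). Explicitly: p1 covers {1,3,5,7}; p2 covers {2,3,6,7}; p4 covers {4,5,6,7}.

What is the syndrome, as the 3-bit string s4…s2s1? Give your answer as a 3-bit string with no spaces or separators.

011

s1 (pos 1,3,5,7): 0⊕1⊕0⊕0 = 1
s2 (pos 2,3,6,7): 1⊕1⊕1⊕0 = 1
s4 (pos 4,5,6,7): 1⊕0⊕1⊕0 = 0
Syndrome s4…s1 = 011 → error at position 3.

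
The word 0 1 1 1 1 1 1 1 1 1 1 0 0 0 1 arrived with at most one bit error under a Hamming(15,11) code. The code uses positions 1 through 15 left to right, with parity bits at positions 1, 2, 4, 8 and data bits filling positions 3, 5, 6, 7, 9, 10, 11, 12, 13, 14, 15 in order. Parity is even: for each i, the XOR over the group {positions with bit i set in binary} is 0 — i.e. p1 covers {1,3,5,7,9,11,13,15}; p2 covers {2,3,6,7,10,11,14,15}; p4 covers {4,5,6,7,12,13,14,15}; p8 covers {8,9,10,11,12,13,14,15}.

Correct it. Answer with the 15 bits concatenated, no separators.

s1 (pos 1,3,5,7,9,11,13,15): 0⊕1⊕1⊕1⊕1⊕1⊕0⊕1 = 0
s2 (pos 2,3,6,7,10,11,14,15): 1⊕1⊕1⊕1⊕1⊕1⊕0⊕1 = 1
s4 (pos 4,5,6,7,12,13,14,15): 1⊕1⊕1⊕1⊕0⊕0⊕0⊕1 = 1
s8 (pos 8,9,10,11,12,13,14,15): 1⊕1⊕1⊕1⊕0⊕0⊕0⊕1 = 1
Syndrome s8…s1 = 1110 → error at position 14.
Flip position 14: 011111111110001 → 011111111110011

011111111110011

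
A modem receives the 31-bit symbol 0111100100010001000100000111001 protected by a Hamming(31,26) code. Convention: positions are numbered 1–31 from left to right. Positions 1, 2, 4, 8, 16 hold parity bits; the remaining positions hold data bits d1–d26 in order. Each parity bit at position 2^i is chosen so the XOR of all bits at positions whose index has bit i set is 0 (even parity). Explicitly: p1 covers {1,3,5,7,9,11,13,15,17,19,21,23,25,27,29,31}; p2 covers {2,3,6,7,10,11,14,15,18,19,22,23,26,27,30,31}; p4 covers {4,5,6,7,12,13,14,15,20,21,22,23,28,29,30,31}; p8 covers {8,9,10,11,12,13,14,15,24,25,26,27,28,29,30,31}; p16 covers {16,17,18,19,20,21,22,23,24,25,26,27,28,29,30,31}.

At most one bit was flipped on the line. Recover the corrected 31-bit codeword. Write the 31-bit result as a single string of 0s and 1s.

s1 (pos 1,3,5,7,9,11,13,15,17,19,21,23,25,27,29,31): 0⊕1⊕1⊕0⊕0⊕0⊕0⊕0⊕0⊕0⊕0⊕0⊕0⊕1⊕0⊕1 = 0
s2 (pos 2,3,6,7,10,11,14,15,18,19,22,23,26,27,30,31): 1⊕1⊕0⊕0⊕0⊕0⊕0⊕0⊕0⊕0⊕0⊕0⊕1⊕1⊕0⊕1 = 1
s4 (pos 4,5,6,7,12,13,14,15,20,21,22,23,28,29,30,31): 1⊕1⊕0⊕0⊕1⊕0⊕0⊕0⊕1⊕0⊕0⊕0⊕1⊕0⊕0⊕1 = 0
s8 (pos 8,9,10,11,12,13,14,15,24,25,26,27,28,29,30,31): 1⊕0⊕0⊕0⊕1⊕0⊕0⊕0⊕0⊕0⊕1⊕1⊕1⊕0⊕0⊕1 = 0
s16 (pos 16,17,18,19,20,21,22,23,24,25,26,27,28,29,30,31): 1⊕0⊕0⊕0⊕1⊕0⊕0⊕0⊕0⊕0⊕1⊕1⊕1⊕0⊕0⊕1 = 0
Syndrome s16…s1 = 00010 → error at position 2.
Flip position 2: 0111100100010001000100000111001 → 0011100100010001000100000111001

0011100100010001000100000111001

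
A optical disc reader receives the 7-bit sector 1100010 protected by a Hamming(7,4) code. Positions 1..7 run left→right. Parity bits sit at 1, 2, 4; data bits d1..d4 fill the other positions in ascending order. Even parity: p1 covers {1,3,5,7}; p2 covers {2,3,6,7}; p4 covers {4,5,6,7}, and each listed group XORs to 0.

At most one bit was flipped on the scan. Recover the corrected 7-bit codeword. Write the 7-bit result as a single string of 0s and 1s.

1100110

s1 (pos 1,3,5,7): 1⊕0⊕0⊕0 = 1
s2 (pos 2,3,6,7): 1⊕0⊕1⊕0 = 0
s4 (pos 4,5,6,7): 0⊕0⊕1⊕0 = 1
Syndrome s4…s1 = 101 → error at position 5.
Flip position 5: 1100010 → 1100110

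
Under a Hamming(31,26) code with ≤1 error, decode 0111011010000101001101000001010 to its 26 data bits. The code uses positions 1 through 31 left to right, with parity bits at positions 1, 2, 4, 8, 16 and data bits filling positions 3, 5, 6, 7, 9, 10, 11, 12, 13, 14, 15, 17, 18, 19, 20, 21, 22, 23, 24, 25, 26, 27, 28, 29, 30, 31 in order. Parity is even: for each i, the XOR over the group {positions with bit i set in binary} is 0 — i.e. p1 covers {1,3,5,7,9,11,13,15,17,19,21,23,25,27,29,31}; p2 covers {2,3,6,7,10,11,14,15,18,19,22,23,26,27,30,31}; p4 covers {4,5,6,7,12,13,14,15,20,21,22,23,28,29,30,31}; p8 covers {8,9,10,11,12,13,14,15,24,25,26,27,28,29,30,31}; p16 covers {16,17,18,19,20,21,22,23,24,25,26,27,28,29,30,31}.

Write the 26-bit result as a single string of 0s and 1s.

s1 (pos 1,3,5,7,9,11,13,15,17,19,21,23,25,27,29,31): 0⊕1⊕0⊕1⊕1⊕0⊕0⊕0⊕0⊕1⊕0⊕0⊕0⊕0⊕0⊕0 = 0
s2 (pos 2,3,6,7,10,11,14,15,18,19,22,23,26,27,30,31): 1⊕1⊕1⊕1⊕0⊕0⊕1⊕0⊕0⊕1⊕1⊕0⊕0⊕0⊕1⊕0 = 0
s4 (pos 4,5,6,7,12,13,14,15,20,21,22,23,28,29,30,31): 1⊕0⊕1⊕1⊕0⊕0⊕1⊕0⊕1⊕0⊕1⊕0⊕1⊕0⊕1⊕0 = 0
s8 (pos 8,9,10,11,12,13,14,15,24,25,26,27,28,29,30,31): 0⊕1⊕0⊕0⊕0⊕0⊕1⊕0⊕0⊕0⊕0⊕0⊕1⊕0⊕1⊕0 = 0
s16 (pos 16,17,18,19,20,21,22,23,24,25,26,27,28,29,30,31): 1⊕0⊕0⊕1⊕1⊕0⊕1⊕0⊕0⊕0⊕0⊕0⊕1⊕0⊕1⊕0 = 0
Syndrome s16…s1 = 00000 → no error.
Read data bits from positions 3,5,6,7,9,10,11,12,13,14,15,17,18,19,20,21,22,23,24,25,26,27,28,29,30,31: 10111000010001101000001010

10111000010001101000001010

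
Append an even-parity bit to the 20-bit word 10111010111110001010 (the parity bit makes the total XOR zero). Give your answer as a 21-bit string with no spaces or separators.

XOR of the 20 data bits: 1⊕0⊕1⊕1⊕1⊕0⊕1⊕0⊕1⊕1⊕1⊕1⊕1⊕0⊕0⊕0⊕1⊕0⊕1⊕0 = 0
Parity bit = 0 (so all 21 bits XOR to 0).

101110101111100010100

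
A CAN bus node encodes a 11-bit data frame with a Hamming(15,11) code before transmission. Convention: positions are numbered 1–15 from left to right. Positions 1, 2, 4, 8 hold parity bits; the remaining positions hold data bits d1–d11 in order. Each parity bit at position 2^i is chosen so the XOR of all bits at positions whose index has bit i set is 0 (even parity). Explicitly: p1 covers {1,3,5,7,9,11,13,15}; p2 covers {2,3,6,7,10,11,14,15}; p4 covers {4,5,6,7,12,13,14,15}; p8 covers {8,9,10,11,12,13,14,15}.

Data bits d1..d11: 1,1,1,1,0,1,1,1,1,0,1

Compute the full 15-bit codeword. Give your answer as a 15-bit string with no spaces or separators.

Place data at non-parity positions: p1 p2 1 p4 1 1 1 p8 0 1 1 1 1 0 1
p1 (pos 1,3,5,7,9,11,13,15): XOR of data positions = 1⊕1⊕1⊕0⊕1⊕1⊕1 = 0
p2 (pos 2,3,6,7,10,11,14,15): XOR of data positions = 1⊕1⊕1⊕1⊕1⊕0⊕1 = 0
p4 (pos 4,5,6,7,12,13,14,15): XOR of data positions = 1⊕1⊕1⊕1⊕1⊕0⊕1 = 0
p8 (pos 8,9,10,11,12,13,14,15): XOR of data positions = 0⊕1⊕1⊕1⊕1⊕0⊕1 = 1
Codeword: 001011110111101

001011110111101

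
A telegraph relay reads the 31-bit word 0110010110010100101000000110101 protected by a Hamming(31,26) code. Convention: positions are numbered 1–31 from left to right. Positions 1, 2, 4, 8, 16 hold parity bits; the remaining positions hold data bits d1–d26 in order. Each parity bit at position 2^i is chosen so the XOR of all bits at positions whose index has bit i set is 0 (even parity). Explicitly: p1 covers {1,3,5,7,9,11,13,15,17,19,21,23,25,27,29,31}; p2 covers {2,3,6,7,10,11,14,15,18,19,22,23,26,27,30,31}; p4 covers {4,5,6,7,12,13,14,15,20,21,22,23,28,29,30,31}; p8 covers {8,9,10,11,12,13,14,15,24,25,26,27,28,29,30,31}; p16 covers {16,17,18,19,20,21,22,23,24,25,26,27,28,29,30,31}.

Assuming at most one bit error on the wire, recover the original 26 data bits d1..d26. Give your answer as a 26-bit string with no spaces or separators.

s1 (pos 1,3,5,7,9,11,13,15,17,19,21,23,25,27,29,31): 0⊕1⊕0⊕0⊕1⊕0⊕0⊕0⊕1⊕1⊕0⊕0⊕0⊕1⊕1⊕1 = 1
s2 (pos 2,3,6,7,10,11,14,15,18,19,22,23,26,27,30,31): 1⊕1⊕1⊕0⊕0⊕0⊕1⊕0⊕0⊕1⊕0⊕0⊕1⊕1⊕0⊕1 = 0
s4 (pos 4,5,6,7,12,13,14,15,20,21,22,23,28,29,30,31): 0⊕0⊕1⊕0⊕1⊕0⊕1⊕0⊕0⊕0⊕0⊕0⊕0⊕1⊕0⊕1 = 1
s8 (pos 8,9,10,11,12,13,14,15,24,25,26,27,28,29,30,31): 1⊕1⊕0⊕0⊕1⊕0⊕1⊕0⊕0⊕0⊕1⊕1⊕0⊕1⊕0⊕1 = 0
s16 (pos 16,17,18,19,20,21,22,23,24,25,26,27,28,29,30,31): 0⊕1⊕0⊕1⊕0⊕0⊕0⊕0⊕0⊕0⊕1⊕1⊕0⊕1⊕0⊕1 = 0
Syndrome s16…s1 = 00101 → error at position 5.
Flip position 5: 0110010110010100101000000110101 → 0110110110010100101000000110101
Read data bits from positions 3,5,6,7,9,10,11,12,13,14,15,17,18,19,20,21,22,23,24,25,26,27,28,29,30,31: 11101001010101000000110101

11101001010101000000110101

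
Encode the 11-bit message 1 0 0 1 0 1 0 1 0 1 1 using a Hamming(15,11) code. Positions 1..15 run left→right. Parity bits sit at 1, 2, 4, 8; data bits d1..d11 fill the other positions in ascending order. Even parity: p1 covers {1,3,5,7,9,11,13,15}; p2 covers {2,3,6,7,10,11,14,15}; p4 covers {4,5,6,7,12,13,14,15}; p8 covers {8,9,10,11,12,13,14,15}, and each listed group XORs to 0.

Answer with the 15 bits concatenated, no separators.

Place data at non-parity positions: p1 p2 1 p4 0 0 1 p8 0 1 0 1 0 1 1
p1 (pos 1,3,5,7,9,11,13,15): XOR of data positions = 1⊕0⊕1⊕0⊕0⊕0⊕1 = 1
p2 (pos 2,3,6,7,10,11,14,15): XOR of data positions = 1⊕0⊕1⊕1⊕0⊕1⊕1 = 1
p4 (pos 4,5,6,7,12,13,14,15): XOR of data positions = 0⊕0⊕1⊕1⊕0⊕1⊕1 = 0
p8 (pos 8,9,10,11,12,13,14,15): XOR of data positions = 0⊕1⊕0⊕1⊕0⊕1⊕1 = 0
Codeword: 111000100101011

111000100101011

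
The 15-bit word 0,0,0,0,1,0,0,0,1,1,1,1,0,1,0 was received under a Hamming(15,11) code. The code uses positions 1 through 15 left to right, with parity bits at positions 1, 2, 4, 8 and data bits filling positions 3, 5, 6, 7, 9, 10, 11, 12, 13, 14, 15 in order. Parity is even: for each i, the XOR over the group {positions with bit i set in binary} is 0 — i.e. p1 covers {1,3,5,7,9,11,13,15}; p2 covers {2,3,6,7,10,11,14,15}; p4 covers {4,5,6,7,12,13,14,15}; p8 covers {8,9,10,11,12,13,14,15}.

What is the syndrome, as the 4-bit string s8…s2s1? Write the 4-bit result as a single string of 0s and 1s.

1111

s1 (pos 1,3,5,7,9,11,13,15): 0⊕0⊕1⊕0⊕1⊕1⊕0⊕0 = 1
s2 (pos 2,3,6,7,10,11,14,15): 0⊕0⊕0⊕0⊕1⊕1⊕1⊕0 = 1
s4 (pos 4,5,6,7,12,13,14,15): 0⊕1⊕0⊕0⊕1⊕0⊕1⊕0 = 1
s8 (pos 8,9,10,11,12,13,14,15): 0⊕1⊕1⊕1⊕1⊕0⊕1⊕0 = 1
Syndrome s8…s1 = 1111 → error at position 15.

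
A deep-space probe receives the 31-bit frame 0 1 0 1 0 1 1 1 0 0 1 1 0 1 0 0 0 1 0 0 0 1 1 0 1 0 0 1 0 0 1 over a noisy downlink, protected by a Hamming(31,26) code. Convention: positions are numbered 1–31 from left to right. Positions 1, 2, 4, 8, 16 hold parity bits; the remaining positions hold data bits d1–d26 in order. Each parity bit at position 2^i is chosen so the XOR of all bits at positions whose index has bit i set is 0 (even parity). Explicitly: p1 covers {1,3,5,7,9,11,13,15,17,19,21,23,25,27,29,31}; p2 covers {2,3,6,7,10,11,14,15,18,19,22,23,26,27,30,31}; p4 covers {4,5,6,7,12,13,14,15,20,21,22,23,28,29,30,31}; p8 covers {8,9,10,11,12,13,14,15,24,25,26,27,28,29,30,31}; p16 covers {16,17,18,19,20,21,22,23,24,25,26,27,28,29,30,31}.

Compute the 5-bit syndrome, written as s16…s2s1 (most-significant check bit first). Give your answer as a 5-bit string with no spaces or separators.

s1 (pos 1,3,5,7,9,11,13,15,17,19,21,23,25,27,29,31): 0⊕0⊕0⊕1⊕0⊕1⊕0⊕0⊕0⊕0⊕0⊕1⊕1⊕0⊕0⊕1 = 1
s2 (pos 2,3,6,7,10,11,14,15,18,19,22,23,26,27,30,31): 1⊕0⊕1⊕1⊕0⊕1⊕1⊕0⊕1⊕0⊕1⊕1⊕0⊕0⊕0⊕1 = 1
s4 (pos 4,5,6,7,12,13,14,15,20,21,22,23,28,29,30,31): 1⊕0⊕1⊕1⊕1⊕0⊕1⊕0⊕0⊕0⊕1⊕1⊕1⊕0⊕0⊕1 = 1
s8 (pos 8,9,10,11,12,13,14,15,24,25,26,27,28,29,30,31): 1⊕0⊕0⊕1⊕1⊕0⊕1⊕0⊕0⊕1⊕0⊕0⊕1⊕0⊕0⊕1 = 1
s16 (pos 16,17,18,19,20,21,22,23,24,25,26,27,28,29,30,31): 0⊕0⊕1⊕0⊕0⊕0⊕1⊕1⊕0⊕1⊕0⊕0⊕1⊕0⊕0⊕1 = 0
Syndrome s16…s1 = 01111 → error at position 15.

01111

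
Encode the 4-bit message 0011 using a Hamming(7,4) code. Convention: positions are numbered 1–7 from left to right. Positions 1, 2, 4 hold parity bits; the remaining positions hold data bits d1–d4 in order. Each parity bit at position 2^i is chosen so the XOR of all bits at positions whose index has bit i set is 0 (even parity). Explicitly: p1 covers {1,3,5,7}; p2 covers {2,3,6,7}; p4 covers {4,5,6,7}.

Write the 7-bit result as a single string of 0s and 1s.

Place data at non-parity positions: p1 p2 0 p4 0 1 1
p1 (pos 1,3,5,7): XOR of data positions = 0⊕0⊕1 = 1
p2 (pos 2,3,6,7): XOR of data positions = 0⊕1⊕1 = 0
p4 (pos 4,5,6,7): XOR of data positions = 0⊕1⊕1 = 0
Codeword: 1000011

1000011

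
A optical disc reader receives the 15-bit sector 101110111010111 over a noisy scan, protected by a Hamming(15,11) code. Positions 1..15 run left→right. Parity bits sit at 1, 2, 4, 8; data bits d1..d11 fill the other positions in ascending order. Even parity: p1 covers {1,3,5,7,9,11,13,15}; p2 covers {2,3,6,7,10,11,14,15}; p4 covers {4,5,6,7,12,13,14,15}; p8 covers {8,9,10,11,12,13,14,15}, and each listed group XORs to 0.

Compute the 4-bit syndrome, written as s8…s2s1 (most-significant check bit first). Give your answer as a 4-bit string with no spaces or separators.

0010

s1 (pos 1,3,5,7,9,11,13,15): 1⊕1⊕1⊕1⊕1⊕1⊕1⊕1 = 0
s2 (pos 2,3,6,7,10,11,14,15): 0⊕1⊕0⊕1⊕0⊕1⊕1⊕1 = 1
s4 (pos 4,5,6,7,12,13,14,15): 1⊕1⊕0⊕1⊕0⊕1⊕1⊕1 = 0
s8 (pos 8,9,10,11,12,13,14,15): 1⊕1⊕0⊕1⊕0⊕1⊕1⊕1 = 0
Syndrome s8…s1 = 0010 → error at position 2.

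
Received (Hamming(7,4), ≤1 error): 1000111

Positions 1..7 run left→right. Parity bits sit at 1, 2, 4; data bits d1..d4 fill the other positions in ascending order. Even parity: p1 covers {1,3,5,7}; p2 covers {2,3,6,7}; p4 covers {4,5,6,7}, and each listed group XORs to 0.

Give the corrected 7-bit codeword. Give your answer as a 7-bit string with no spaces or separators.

s1 (pos 1,3,5,7): 1⊕0⊕1⊕1 = 1
s2 (pos 2,3,6,7): 0⊕0⊕1⊕1 = 0
s4 (pos 4,5,6,7): 0⊕1⊕1⊕1 = 1
Syndrome s4…s1 = 101 → error at position 5.
Flip position 5: 1000111 → 1000011

1000011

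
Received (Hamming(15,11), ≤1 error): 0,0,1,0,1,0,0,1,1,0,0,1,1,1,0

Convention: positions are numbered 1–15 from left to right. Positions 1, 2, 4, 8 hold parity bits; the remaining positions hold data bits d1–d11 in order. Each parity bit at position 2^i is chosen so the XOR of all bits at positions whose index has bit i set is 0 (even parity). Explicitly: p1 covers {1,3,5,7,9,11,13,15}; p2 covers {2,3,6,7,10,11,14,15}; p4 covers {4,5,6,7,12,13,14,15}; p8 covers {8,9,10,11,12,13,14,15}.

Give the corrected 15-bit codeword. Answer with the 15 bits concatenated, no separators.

s1 (pos 1,3,5,7,9,11,13,15): 0⊕1⊕1⊕0⊕1⊕0⊕1⊕0 = 0
s2 (pos 2,3,6,7,10,11,14,15): 0⊕1⊕0⊕0⊕0⊕0⊕1⊕0 = 0
s4 (pos 4,5,6,7,12,13,14,15): 0⊕1⊕0⊕0⊕1⊕1⊕1⊕0 = 0
s8 (pos 8,9,10,11,12,13,14,15): 1⊕1⊕0⊕0⊕1⊕1⊕1⊕0 = 1
Syndrome s8…s1 = 1000 → error at position 8.
Flip position 8: 001010011001110 → 001010001001110

001010001001110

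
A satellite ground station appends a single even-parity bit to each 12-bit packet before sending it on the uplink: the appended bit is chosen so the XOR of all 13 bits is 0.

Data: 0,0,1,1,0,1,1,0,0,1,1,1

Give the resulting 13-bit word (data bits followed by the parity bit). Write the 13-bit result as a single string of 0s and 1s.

0011011001111

XOR of the 12 data bits: 0⊕0⊕1⊕1⊕0⊕1⊕1⊕0⊕0⊕1⊕1⊕1 = 1
Parity bit = 1 (so all 13 bits XOR to 0).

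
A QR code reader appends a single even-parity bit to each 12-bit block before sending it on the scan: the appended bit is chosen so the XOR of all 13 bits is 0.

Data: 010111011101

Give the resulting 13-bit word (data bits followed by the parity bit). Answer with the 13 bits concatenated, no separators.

0101110111010

XOR of the 12 data bits: 0⊕1⊕0⊕1⊕1⊕1⊕0⊕1⊕1⊕1⊕0⊕1 = 0
Parity bit = 0 (so all 13 bits XOR to 0).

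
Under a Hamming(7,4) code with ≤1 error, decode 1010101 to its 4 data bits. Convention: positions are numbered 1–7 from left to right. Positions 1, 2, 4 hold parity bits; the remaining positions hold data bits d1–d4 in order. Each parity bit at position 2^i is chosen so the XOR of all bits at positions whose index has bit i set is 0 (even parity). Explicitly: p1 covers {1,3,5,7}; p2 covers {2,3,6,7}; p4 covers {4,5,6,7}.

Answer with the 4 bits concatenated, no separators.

1101

s1 (pos 1,3,5,7): 1⊕1⊕1⊕1 = 0
s2 (pos 2,3,6,7): 0⊕1⊕0⊕1 = 0
s4 (pos 4,5,6,7): 0⊕1⊕0⊕1 = 0
Syndrome s4…s1 = 000 → no error.
Read data bits from positions 3,5,6,7: 1101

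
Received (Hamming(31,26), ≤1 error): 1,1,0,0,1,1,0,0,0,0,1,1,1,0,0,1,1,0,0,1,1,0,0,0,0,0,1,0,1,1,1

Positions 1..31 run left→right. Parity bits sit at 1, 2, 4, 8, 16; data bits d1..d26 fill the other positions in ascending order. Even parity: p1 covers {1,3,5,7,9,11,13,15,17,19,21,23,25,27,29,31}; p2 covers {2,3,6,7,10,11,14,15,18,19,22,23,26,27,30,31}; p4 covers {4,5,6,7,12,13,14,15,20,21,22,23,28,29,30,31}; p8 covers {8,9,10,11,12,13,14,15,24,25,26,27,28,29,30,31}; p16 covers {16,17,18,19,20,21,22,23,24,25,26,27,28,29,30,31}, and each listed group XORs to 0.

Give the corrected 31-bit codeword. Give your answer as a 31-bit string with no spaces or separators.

s1 (pos 1,3,5,7,9,11,13,15,17,19,21,23,25,27,29,31): 1⊕0⊕1⊕0⊕0⊕1⊕1⊕0⊕1⊕0⊕1⊕0⊕0⊕1⊕1⊕1 = 1
s2 (pos 2,3,6,7,10,11,14,15,18,19,22,23,26,27,30,31): 1⊕0⊕1⊕0⊕0⊕1⊕0⊕0⊕0⊕0⊕0⊕0⊕0⊕1⊕1⊕1 = 0
s4 (pos 4,5,6,7,12,13,14,15,20,21,22,23,28,29,30,31): 0⊕1⊕1⊕0⊕1⊕1⊕0⊕0⊕1⊕1⊕0⊕0⊕0⊕1⊕1⊕1 = 1
s8 (pos 8,9,10,11,12,13,14,15,24,25,26,27,28,29,30,31): 0⊕0⊕0⊕1⊕1⊕1⊕0⊕0⊕0⊕0⊕0⊕1⊕0⊕1⊕1⊕1 = 1
s16 (pos 16,17,18,19,20,21,22,23,24,25,26,27,28,29,30,31): 1⊕1⊕0⊕0⊕1⊕1⊕0⊕0⊕0⊕0⊕0⊕1⊕0⊕1⊕1⊕1 = 0
Syndrome s16…s1 = 01101 → error at position 13.
Flip position 13: 1100110000111001100110000010111 → 1100110000110001100110000010111

1100110000110001100110000010111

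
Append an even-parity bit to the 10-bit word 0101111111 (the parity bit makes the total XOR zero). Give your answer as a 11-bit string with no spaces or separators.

01011111110

XOR of the 10 data bits: 0⊕1⊕0⊕1⊕1⊕1⊕1⊕1⊕1⊕1 = 0
Parity bit = 0 (so all 11 bits XOR to 0).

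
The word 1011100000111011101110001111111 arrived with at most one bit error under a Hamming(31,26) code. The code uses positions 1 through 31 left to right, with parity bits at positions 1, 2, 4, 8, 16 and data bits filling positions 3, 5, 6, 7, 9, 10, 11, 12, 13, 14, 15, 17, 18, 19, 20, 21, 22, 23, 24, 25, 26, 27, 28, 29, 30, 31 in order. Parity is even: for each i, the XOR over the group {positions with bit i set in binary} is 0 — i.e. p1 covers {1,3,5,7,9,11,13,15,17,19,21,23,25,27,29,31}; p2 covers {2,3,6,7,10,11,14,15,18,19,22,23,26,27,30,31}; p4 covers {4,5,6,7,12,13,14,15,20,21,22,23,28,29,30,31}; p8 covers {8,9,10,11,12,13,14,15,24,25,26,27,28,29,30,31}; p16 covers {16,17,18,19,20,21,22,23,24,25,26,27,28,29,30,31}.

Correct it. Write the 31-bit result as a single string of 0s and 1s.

s1 (pos 1,3,5,7,9,11,13,15,17,19,21,23,25,27,29,31): 1⊕1⊕1⊕0⊕0⊕1⊕1⊕1⊕1⊕1⊕1⊕0⊕1⊕1⊕1⊕1 = 1
s2 (pos 2,3,6,7,10,11,14,15,18,19,22,23,26,27,30,31): 0⊕1⊕0⊕0⊕0⊕1⊕0⊕1⊕0⊕1⊕0⊕0⊕1⊕1⊕1⊕1 = 0
s4 (pos 4,5,6,7,12,13,14,15,20,21,22,23,28,29,30,31): 1⊕1⊕0⊕0⊕1⊕1⊕0⊕1⊕1⊕1⊕0⊕0⊕1⊕1⊕1⊕1 = 1
s8 (pos 8,9,10,11,12,13,14,15,24,25,26,27,28,29,30,31): 0⊕0⊕0⊕1⊕1⊕1⊕0⊕1⊕0⊕1⊕1⊕1⊕1⊕1⊕1⊕1 = 1
s16 (pos 16,17,18,19,20,21,22,23,24,25,26,27,28,29,30,31): 1⊕1⊕0⊕1⊕1⊕1⊕0⊕0⊕0⊕1⊕1⊕1⊕1⊕1⊕1⊕1 = 0
Syndrome s16…s1 = 01101 → error at position 13.
Flip position 13: 1011100000111011101110001111111 → 1011100000110011101110001111111

1011100000110011101110001111111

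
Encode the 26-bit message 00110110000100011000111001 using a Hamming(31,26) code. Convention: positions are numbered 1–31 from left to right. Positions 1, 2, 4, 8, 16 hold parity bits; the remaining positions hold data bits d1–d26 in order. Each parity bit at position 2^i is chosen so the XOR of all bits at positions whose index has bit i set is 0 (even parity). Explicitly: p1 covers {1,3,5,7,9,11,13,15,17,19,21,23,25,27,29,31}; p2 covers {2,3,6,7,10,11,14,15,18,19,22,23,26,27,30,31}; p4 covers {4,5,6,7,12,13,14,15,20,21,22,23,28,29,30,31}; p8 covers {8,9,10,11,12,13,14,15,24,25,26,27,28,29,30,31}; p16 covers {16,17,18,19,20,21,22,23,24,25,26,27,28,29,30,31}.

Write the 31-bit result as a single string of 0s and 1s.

0000011001100001100011000111001

Place data at non-parity positions: p1 p2 0 p4 0 1 1 p8 0 1 1 0 0 0 0 p16 1 0 0 0 1 1 0 0 0 1 1 1 0 0 1
p1 (pos 1,3,5,7,9,11,13,15,17,19,21,23,25,27,29,31): XOR of data positions = 0⊕0⊕1⊕0⊕1⊕0⊕0⊕1⊕0⊕1⊕0⊕0⊕1⊕0⊕1 = 0
p2 (pos 2,3,6,7,10,11,14,15,18,19,22,23,26,27,30,31): XOR of data positions = 0⊕1⊕1⊕1⊕1⊕0⊕0⊕0⊕0⊕1⊕0⊕1⊕1⊕0⊕1 = 0
p4 (pos 4,5,6,7,12,13,14,15,20,21,22,23,28,29,30,31): XOR of data positions = 0⊕1⊕1⊕0⊕0⊕0⊕0⊕0⊕1⊕1⊕0⊕1⊕0⊕0⊕1 = 0
p8 (pos 8,9,10,11,12,13,14,15,24,25,26,27,28,29,30,31): XOR of data positions = 0⊕1⊕1⊕0⊕0⊕0⊕0⊕0⊕0⊕1⊕1⊕1⊕0⊕0⊕1 = 0
p16 (pos 16,17,18,19,20,21,22,23,24,25,26,27,28,29,30,31): XOR of data positions = 1⊕0⊕0⊕0⊕1⊕1⊕0⊕0⊕0⊕1⊕1⊕1⊕0⊕0⊕1 = 1
Codeword: 0000011001100001100011000111001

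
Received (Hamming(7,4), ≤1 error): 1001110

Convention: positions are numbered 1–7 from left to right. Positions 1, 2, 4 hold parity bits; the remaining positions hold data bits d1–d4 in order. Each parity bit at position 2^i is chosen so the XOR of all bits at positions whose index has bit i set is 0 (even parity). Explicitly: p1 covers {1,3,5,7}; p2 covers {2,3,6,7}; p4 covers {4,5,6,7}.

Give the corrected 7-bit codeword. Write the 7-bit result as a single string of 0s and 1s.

s1 (pos 1,3,5,7): 1⊕0⊕1⊕0 = 0
s2 (pos 2,3,6,7): 0⊕0⊕1⊕0 = 1
s4 (pos 4,5,6,7): 1⊕1⊕1⊕0 = 1
Syndrome s4…s1 = 110 → error at position 6.
Flip position 6: 1001110 → 1001100

1001100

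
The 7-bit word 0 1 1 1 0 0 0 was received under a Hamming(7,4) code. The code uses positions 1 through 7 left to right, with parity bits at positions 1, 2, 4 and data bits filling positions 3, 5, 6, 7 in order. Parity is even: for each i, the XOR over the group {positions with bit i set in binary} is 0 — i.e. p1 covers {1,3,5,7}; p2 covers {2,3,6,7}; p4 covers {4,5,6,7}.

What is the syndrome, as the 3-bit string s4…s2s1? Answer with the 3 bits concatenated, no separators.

101

s1 (pos 1,3,5,7): 0⊕1⊕0⊕0 = 1
s2 (pos 2,3,6,7): 1⊕1⊕0⊕0 = 0
s4 (pos 4,5,6,7): 1⊕0⊕0⊕0 = 1
Syndrome s4…s1 = 101 → error at position 5.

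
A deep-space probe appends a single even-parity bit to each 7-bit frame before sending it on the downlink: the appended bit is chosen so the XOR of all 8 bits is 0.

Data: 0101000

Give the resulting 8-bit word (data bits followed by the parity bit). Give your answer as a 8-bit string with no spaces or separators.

01010000

XOR of the 7 data bits: 0⊕1⊕0⊕1⊕0⊕0⊕0 = 0
Parity bit = 0 (so all 8 bits XOR to 0).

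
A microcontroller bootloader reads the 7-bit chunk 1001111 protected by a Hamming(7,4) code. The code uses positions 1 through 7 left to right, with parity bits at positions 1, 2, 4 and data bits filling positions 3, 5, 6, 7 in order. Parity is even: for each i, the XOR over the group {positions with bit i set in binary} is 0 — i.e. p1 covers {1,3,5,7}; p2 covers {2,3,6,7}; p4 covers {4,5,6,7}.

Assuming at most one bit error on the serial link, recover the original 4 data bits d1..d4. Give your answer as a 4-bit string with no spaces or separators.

s1 (pos 1,3,5,7): 1⊕0⊕1⊕1 = 1
s2 (pos 2,3,6,7): 0⊕0⊕1⊕1 = 0
s4 (pos 4,5,6,7): 1⊕1⊕1⊕1 = 0
Syndrome s4…s1 = 001 → error at position 1.
Flip position 1: 1001111 → 0001111
Read data bits from positions 3,5,6,7: 0111

0111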